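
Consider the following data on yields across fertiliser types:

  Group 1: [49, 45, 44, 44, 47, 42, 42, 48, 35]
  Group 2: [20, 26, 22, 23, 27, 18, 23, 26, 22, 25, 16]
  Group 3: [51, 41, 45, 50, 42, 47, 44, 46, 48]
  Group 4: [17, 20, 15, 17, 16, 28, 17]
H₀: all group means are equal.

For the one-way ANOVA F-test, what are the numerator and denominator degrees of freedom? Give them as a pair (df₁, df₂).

degrees of freedom = [3, 32]

k = 4 groups, N = 36 total
df = (k−1, N−k) = (4−1, 36−4) = (3, 32)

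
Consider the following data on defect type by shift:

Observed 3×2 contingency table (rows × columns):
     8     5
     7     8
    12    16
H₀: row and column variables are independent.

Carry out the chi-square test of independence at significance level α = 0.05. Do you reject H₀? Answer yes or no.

Row totals [13, 15, 28], col totals [27, 29], n=56
χ² = (8−6.27)²/6.27 + (5−6.73)²/6.73 + (7−7.23)²/7.23 + (8−7.77)²/7.77 + (12−13.50)²/13.50 + (16−14.50)²/14.50 = 1.2606
df = 2
p-value (upper-tail) = 0.53244
At α=0.05: p ≥ α → fail to reject H₀

reject H₀: no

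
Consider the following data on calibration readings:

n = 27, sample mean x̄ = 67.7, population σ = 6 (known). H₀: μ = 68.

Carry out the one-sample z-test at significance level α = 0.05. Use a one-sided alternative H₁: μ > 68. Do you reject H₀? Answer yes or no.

reject H₀: no

SE = σ/√n = 6/√27 = 1.1547
z = (x̄−μ₀)/SE = (67.7−68)/1.1547 = -0.2598
p-value (one-sided, H₁ greater) = 0.60249
At α=0.05: p ≥ α → fail to reject H₀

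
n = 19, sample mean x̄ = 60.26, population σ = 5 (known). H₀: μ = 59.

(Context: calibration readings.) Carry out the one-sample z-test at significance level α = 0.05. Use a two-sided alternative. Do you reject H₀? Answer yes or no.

SE = σ/√n = 5/√19 = 1.1471
z = (x̄−μ₀)/SE = (60.26−59)/1.1471 = 1.0984
p-value (two-sided) = 0.27201
At α=0.05: p ≥ α → fail to reject H₀

reject H₀: no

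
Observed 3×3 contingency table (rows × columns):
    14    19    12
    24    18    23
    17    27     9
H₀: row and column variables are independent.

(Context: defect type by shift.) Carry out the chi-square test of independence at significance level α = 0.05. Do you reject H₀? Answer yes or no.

Row totals [45, 65, 53], col totals [55, 64, 44], n=163
χ² = (14−15.18)²/15.18 + (19−17.67)²/17.67 + (12−12.15)²/12.15 + (24−21.93)²/21.93 + (18−25.52)²/25.52 + (23−17.55)²/17.55 + (17−17.88)²/17.88 + (27−20.81)²/20.81 + (9−14.31)²/14.31 = 8.1547
df = 4
p-value (upper-tail) = 0.08607
At α=0.05: p ≥ α → fail to reject H₀

reject H₀: no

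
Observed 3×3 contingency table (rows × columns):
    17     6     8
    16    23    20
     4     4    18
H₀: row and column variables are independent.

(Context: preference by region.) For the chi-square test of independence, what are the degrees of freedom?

df = (r−1)(c−1) = (3−1)·(3−1) = 4

degrees of freedom = 4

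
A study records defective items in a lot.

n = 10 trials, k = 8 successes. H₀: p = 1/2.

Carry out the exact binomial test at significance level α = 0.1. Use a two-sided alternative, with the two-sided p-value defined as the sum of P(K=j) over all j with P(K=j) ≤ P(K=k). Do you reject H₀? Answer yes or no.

reject H₀: no

Exact binomial: n=10, k=8, p₀=1/2=0.5000
P(X=j) = C(n,j)·p₀^j·(1−p₀)^(n−j); p = Σ P(X=j) over j with P(X=j) ≤ P(X=8)
p-value (two-sided) = 0.10938
At α=0.1: p ≥ α → fail to reject H₀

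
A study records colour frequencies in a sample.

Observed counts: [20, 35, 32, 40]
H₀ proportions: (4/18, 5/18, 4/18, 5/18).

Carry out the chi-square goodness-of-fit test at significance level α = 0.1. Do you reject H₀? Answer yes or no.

n = 127; E_i = n·p_i = [28.22, 35.28, 28.22, 35.28]
χ² = (20−28.22)²/28.22 + (35−35.28)²/35.28 + (32−28.22)²/28.22 + (40−35.28)²/35.28 = 3.5354
df = 3
p-value (upper-tail) = 0.31620
At α=0.1: p ≥ α → fail to reject H₀

reject H₀: no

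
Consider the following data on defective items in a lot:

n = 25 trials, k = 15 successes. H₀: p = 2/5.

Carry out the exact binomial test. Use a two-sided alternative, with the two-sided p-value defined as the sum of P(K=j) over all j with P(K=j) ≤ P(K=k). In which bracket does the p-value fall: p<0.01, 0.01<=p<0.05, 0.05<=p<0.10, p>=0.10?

p-value bracket: 0.05<=p<0.10

Exact binomial: n=25, k=15, p₀=2/5=0.4000
P(X=j) = C(n,j)·p₀^j·(1−p₀)^(n−j); p = Σ P(X=j) over j with P(X=j) ≤ P(X=15)
p-value (two-sided) = 0.06375
→ bracket: 0.05<=p<0.10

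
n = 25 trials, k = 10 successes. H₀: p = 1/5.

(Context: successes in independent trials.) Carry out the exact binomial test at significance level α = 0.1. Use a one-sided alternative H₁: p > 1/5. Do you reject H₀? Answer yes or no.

Exact binomial: n=25, k=10, p₀=1/5=0.2000
P(X≥10) from Σ C(n,i)·p₀^i·(1−p₀)^(n−i)
p-value (one-sided, H₁ greater) = 0.01733
At α=0.1: p < α → reject H₀

reject H₀: yes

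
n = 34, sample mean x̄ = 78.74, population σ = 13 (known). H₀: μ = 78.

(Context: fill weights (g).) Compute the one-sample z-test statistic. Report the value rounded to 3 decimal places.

SE = σ/√n = 13/√34 = 2.2295
z = (x̄−μ₀)/SE = (78.74−78)/2.2295 = 0.3319

test statistic = 0.332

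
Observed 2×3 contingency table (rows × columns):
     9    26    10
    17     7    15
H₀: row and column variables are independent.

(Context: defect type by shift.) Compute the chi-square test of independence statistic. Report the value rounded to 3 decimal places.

Row totals [45, 39], col totals [26, 33, 25], n=84
χ² = (9−13.93)²/13.93 + (26−17.68)²/17.68 + (10−13.39)²/13.39 + (17−12.07)²/12.07 + (7−15.32)²/15.32 + (15−11.61)²/11.61 = 14.0440
df = 2

test statistic = 14.044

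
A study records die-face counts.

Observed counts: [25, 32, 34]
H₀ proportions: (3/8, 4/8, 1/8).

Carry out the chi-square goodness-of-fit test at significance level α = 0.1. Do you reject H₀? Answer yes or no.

n = 91; E_i = n·p_i = [34.12, 45.50, 11.38]
χ² = (25−34.12)²/34.12 + (32−45.50)²/45.50 + (34−11.38)²/11.38 = 51.4469
df = 2
p-value (upper-tail) = 0.00000
At α=0.1: p < α → reject H₀

reject H₀: yes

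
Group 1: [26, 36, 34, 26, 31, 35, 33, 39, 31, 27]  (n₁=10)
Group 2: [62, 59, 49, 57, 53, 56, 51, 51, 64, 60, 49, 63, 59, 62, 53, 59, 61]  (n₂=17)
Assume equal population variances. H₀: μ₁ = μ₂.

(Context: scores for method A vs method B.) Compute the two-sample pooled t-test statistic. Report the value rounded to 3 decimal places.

x̄₁=31.800, s₁=4.442, n₁=10
x̄₂=56.941, s₂=5.031, n₂=17
s_p² = [9·4.442² + 16·5.031²]/25 = 23.3016
SE = √(s_p²·(1/10+1/17)) = 1.9238
t = (31.800−56.941)/1.9238 = -13.0688
df = 25

test statistic = -13.069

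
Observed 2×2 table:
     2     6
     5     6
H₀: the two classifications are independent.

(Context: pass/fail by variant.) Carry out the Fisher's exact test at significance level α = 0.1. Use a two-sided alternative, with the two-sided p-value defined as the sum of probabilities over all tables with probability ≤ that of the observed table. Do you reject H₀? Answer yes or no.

reject H₀: no

Margins: r₁=8, r₂=11, c₁=7, c₂=12, n=19
p_obs = C(8,2)·C(11,5)/C(19,7); sum pmf over tables with pmf ≤ p_obs
p-value (two-sided) = 0.63325
At α=0.1: p ≥ α → fail to reject H₀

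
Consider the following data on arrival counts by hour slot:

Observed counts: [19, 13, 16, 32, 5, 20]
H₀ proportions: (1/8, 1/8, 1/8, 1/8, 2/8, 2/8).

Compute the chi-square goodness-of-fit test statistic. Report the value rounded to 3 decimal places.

n = 105; E_i = n·p_i = [13.12, 13.12, 13.12, 13.12, 26.25, 26.25]
χ² = (19−13.12)²/13.12 + (13−13.12)²/13.12 + (16−13.12)²/13.12 + (32−13.12)²/13.12 + (5−26.25)²/26.25 + (20−26.25)²/26.25 = 49.0952
df = 5

test statistic = 49.095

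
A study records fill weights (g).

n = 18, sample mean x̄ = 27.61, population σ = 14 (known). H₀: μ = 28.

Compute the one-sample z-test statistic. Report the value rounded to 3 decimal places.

SE = σ/√n = 14/√18 = 3.2998
z = (x̄−μ₀)/SE = (27.61−28)/3.2998 = -0.1182

test statistic = -0.118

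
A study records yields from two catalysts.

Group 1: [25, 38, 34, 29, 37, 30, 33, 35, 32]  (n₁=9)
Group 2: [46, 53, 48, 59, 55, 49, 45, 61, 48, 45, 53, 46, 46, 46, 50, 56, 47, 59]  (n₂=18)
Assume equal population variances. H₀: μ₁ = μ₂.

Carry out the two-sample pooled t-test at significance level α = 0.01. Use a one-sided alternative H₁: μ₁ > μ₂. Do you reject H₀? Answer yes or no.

reject H₀: no

x̄₁=32.556, s₁=4.096, n₁=9
x̄₂=50.667, s₂=5.347, n₂=18
s_p² = [8·4.096² + 17·5.347²]/25 = 24.8089
SE = √(s_p²·(1/9+1/18)) = 2.0334
t = (32.556−50.667)/2.0334 = -8.9067
df = 25
p-value (one-sided, H₁ greater) = 1.00000
At α=0.01: p ≥ α → fail to reject H₀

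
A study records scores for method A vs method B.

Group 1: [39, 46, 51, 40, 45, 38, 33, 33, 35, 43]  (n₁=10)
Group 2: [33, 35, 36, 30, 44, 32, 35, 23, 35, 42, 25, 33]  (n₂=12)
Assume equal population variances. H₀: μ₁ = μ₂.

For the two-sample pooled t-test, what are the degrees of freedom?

degrees of freedom = 20

df = n₁ + n₂ − 2 = 10 + 12 − 2 = 20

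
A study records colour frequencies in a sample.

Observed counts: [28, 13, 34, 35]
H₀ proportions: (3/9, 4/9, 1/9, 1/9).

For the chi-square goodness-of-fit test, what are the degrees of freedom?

degrees of freedom = 3

df = k − 1 = 4 − 1 = 3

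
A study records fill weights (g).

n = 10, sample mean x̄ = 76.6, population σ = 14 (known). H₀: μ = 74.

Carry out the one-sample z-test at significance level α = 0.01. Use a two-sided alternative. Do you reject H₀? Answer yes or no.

SE = σ/√n = 14/√10 = 4.4272
z = (x̄−μ₀)/SE = (76.6−74)/4.4272 = 0.5873
p-value (two-sided) = 0.55702
At α=0.01: p ≥ α → fail to reject H₀

reject H₀: no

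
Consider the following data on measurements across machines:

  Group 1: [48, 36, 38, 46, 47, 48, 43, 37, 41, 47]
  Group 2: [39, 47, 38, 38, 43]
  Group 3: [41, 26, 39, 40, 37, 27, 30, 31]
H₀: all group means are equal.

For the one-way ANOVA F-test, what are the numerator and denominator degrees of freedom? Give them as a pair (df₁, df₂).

degrees of freedom = [2, 20]

k = 3 groups, N = 23 total
df = (k−1, N−k) = (3−1, 23−3) = (2, 20)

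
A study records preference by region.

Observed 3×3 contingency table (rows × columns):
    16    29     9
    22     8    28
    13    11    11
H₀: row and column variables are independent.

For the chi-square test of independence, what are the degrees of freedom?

df = (r−1)(c−1) = (3−1)·(3−1) = 4

degrees of freedom = 4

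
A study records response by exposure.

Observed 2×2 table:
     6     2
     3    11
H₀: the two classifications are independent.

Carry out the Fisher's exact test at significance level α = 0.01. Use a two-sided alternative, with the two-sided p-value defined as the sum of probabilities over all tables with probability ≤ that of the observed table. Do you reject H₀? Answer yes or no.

Margins: r₁=8, r₂=14, c₁=9, c₂=13, n=22
p_obs = C(8,6)·C(14,3)/C(22,9); sum pmf over tables with pmf ≤ p_obs
p-value (two-sided) = 0.02601
At α=0.01: p ≥ α → fail to reject H₀

reject H₀: no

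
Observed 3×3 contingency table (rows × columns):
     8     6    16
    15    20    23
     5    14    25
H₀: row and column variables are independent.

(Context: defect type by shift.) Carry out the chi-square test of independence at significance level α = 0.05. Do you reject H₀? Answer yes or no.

reject H₀: no

Row totals [30, 58, 44], col totals [28, 40, 64], n=132
χ² = (8−6.36)²/6.36 + (6−9.09)²/9.09 + (16−14.55)²/14.55 + (15−12.30)²/12.30 + (20−17.58)²/17.58 + (23−28.12)²/28.12 + (5−9.33)²/9.33 + (14−13.33)²/13.33 + (25−21.33)²/21.33 = 6.1508
df = 4
p-value (upper-tail) = 0.18817
At α=0.05: p ≥ α → fail to reject H₀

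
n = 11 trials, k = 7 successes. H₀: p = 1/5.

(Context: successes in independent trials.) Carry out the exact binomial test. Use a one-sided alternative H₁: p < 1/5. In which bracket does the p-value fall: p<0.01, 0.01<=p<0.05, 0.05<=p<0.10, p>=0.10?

Exact binomial: n=11, k=7, p₀=1/5=0.2000
P(X≤7) from Σ C(n,i)·p₀^i·(1−p₀)^(n−i)
p-value (one-sided, H₁ less) = 0.99976
→ bracket: p>=0.10

p-value bracket: p>=0.10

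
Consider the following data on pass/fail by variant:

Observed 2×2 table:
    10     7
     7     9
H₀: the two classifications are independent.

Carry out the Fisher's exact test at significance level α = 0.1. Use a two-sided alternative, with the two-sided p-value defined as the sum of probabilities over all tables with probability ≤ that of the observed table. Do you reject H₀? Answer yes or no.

reject H₀: no

Margins: r₁=17, r₂=16, c₁=17, c₂=16, n=33
p_obs = C(17,10)·C(16,7)/C(33,17); sum pmf over tables with pmf ≤ p_obs
p-value (two-sided) = 0.49351
At α=0.1: p ≥ α → fail to reject H₀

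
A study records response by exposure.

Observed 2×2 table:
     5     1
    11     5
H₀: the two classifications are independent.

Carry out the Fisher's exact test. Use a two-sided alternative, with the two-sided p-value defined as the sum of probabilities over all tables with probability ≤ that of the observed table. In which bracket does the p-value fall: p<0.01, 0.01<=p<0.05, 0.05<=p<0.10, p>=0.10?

p-value bracket: p>=0.10

Margins: r₁=6, r₂=16, c₁=16, c₂=6, n=22
p_obs = C(6,5)·C(16,11)/C(22,16); sum pmf over tables with pmf ≤ p_obs
p-value (two-sided) = 0.63411
→ bracket: p>=0.10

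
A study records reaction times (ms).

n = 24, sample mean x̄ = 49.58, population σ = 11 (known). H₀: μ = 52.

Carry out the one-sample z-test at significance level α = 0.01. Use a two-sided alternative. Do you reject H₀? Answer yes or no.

reject H₀: no

SE = σ/√n = 11/√24 = 2.2454
z = (x̄−μ₀)/SE = (49.58−52)/2.2454 = -1.0778
p-value (two-sided) = 0.28113
At α=0.01: p ≥ α → fail to reject H₀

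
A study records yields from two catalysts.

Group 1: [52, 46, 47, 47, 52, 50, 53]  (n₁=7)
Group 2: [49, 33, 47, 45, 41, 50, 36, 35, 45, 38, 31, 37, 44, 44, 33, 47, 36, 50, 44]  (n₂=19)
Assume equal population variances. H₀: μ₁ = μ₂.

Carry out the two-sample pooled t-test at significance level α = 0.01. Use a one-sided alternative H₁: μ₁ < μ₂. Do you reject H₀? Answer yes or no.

reject H₀: no

x̄₁=49.571, s₁=2.878, n₁=7
x̄₂=41.316, s₂=6.210, n₂=19
s_p² = [6·2.878² + 18·6.210²]/24 = 30.9925
SE = √(s_p²·(1/7+1/19)) = 2.4614
t = (49.571−41.316)/2.4614 = 3.3540
df = 24
p-value (one-sided, H₁ less) = 0.99868
At α=0.01: p ≥ α → fail to reject H₀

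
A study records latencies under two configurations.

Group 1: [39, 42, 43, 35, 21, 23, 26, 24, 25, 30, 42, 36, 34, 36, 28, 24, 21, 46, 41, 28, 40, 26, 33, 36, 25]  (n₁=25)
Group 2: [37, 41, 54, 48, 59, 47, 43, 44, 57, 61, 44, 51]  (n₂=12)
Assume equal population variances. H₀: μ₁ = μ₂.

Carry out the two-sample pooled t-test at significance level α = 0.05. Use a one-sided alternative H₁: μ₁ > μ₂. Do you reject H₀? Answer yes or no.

x̄₁=32.160, s₁=7.717, n₁=25
x̄₂=48.833, s₂=7.602, n₂=12
s_p² = [24·7.717² + 11·7.602²]/35 = 59.0008
SE = √(s_p²·(1/25+1/12)) = 2.6975
t = (32.160−48.833)/2.6975 = -6.1809
df = 35
p-value (one-sided, H₁ greater) = 1.00000
At α=0.05: p ≥ α → fail to reject H₀

reject H₀: no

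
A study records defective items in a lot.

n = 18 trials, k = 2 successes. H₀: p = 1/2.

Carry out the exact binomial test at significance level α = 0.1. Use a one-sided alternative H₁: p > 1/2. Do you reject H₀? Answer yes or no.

reject H₀: no

Exact binomial: n=18, k=2, p₀=1/2=0.5000
P(X≥2) from Σ C(n,i)·p₀^i·(1−p₀)^(n−i)
p-value (one-sided, H₁ greater) = 0.99993
At α=0.1: p ≥ α → fail to reject H₀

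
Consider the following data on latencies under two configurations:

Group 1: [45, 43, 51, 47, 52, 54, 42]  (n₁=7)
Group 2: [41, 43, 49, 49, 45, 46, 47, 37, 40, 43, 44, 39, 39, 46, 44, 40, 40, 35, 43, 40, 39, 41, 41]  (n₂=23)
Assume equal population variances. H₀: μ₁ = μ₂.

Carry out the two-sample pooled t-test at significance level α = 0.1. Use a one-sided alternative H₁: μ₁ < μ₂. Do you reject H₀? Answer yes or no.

reject H₀: no

x̄₁=47.714, s₁=4.680, n₁=7
x̄₂=42.217, s₂=3.655, n₂=23
s_p² = [6·4.680² + 22·3.655²]/28 = 15.1908
SE = √(s_p²·(1/7+1/23)) = 1.6824
t = (47.714−42.217)/1.6824 = 3.2672
df = 28
p-value (one-sided, H₁ less) = 0.99856
At α=0.1: p ≥ α → fail to reject H₀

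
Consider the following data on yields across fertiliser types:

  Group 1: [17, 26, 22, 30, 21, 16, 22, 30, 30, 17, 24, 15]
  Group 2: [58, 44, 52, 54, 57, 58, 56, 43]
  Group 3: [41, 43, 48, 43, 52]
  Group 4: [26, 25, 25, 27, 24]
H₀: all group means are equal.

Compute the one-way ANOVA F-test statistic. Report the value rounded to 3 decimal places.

Group means [22.50, 52.75, 45.40, 25.40], grand mean 34.867
SSB = Σnᵢ(x̄ᵢ−x̄)² = 5396.567; SSW = ΣΣ(x−x̄ᵢ)² = 688.900
MSB = 5396.567/3 = 1798.8556; MSW = 688.900/26 = 26.4962
F = MSB/MSW = 67.8912
df = (3, 26)

test statistic = 67.891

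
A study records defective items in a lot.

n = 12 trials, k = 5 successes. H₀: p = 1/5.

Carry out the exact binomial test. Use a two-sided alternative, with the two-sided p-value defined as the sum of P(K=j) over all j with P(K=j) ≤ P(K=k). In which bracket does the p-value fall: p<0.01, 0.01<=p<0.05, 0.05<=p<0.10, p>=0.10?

Exact binomial: n=12, k=5, p₀=1/5=0.2000
P(X=j) = C(n,j)·p₀^j·(1−p₀)^(n−j); p = Σ P(X=j) over j with P(X=j) ≤ P(X=5)
p-value (two-sided) = 0.07256
→ bracket: 0.05<=p<0.10

p-value bracket: 0.05<=p<0.10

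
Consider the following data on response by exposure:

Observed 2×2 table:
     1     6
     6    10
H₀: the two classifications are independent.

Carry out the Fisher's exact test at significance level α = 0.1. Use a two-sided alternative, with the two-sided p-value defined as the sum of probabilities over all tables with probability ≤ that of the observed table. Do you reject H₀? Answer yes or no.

reject H₀: no

Margins: r₁=7, r₂=16, c₁=7, c₂=16, n=23
p_obs = C(7,1)·C(16,6)/C(23,7); sum pmf over tables with pmf ≤ p_obs
p-value (two-sided) = 0.36601
At α=0.1: p ≥ α → fail to reject H₀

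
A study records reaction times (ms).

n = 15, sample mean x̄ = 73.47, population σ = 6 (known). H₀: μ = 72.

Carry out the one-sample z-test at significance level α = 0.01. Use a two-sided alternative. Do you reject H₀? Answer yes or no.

reject H₀: no

SE = σ/√n = 6/√15 = 1.5492
z = (x̄−μ₀)/SE = (73.47−72)/1.5492 = 0.9489
p-value (two-sided) = 0.34268
At α=0.01: p ≥ α → fail to reject H₀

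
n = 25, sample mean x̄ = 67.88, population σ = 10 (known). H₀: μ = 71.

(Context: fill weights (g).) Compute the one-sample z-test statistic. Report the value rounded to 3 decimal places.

SE = σ/√n = 10/√25 = 2.0000
z = (x̄−μ₀)/SE = (67.88−71)/2.0000 = -1.5600

test statistic = -1.560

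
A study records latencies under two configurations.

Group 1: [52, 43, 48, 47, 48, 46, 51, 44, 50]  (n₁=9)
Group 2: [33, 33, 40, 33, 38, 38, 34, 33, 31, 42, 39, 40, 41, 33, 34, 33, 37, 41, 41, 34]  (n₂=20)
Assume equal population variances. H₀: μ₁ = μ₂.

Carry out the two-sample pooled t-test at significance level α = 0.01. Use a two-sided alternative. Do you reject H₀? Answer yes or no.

x̄₁=47.667, s₁=3.041, n₁=9
x̄₂=36.400, s₂=3.619, n₂=20
s_p² = [8·3.041² + 19·3.619²]/27 = 11.9556
SE = √(s_p²·(1/9+1/20)) = 1.3879
t = (47.667−36.400)/1.3879 = 8.1180
df = 27
p-value (two-sided) = 0.00000
At α=0.01: p < α → reject H₀

reject H₀: yes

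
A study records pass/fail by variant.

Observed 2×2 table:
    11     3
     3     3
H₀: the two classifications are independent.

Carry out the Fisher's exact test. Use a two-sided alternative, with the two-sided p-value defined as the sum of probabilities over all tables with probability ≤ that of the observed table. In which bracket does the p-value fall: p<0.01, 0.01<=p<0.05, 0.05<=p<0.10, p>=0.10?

p-value bracket: p>=0.10

Margins: r₁=14, r₂=6, c₁=14, c₂=6, n=20
p_obs = C(14,11)·C(6,3)/C(20,14); sum pmf over tables with pmf ≤ p_obs
p-value (two-sided) = 0.30271
→ bracket: p>=0.10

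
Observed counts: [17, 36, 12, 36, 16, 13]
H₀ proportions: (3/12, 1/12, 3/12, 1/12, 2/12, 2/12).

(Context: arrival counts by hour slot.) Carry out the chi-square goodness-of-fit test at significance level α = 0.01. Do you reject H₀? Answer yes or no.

n = 130; E_i = n·p_i = [32.50, 10.83, 32.50, 10.83, 21.67, 21.67]
χ² = (17−32.50)²/32.50 + (36−10.83)²/10.83 + (12−32.50)²/32.50 + (36−10.83)²/10.83 + (16−21.67)²/21.67 + (13−21.67)²/21.67 = 142.2000
df = 5
p-value (upper-tail) = 0.00000
At α=0.01: p < α → reject H₀

reject H₀: yes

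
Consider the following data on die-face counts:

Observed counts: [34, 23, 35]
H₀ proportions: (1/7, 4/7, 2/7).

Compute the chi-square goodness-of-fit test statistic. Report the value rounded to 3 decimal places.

n = 92; E_i = n·p_i = [13.14, 52.57, 26.29]
χ² = (34−13.14)²/13.14 + (23−52.57)²/52.57 + (35−26.29)²/26.29 = 52.6223
df = 2

test statistic = 52.622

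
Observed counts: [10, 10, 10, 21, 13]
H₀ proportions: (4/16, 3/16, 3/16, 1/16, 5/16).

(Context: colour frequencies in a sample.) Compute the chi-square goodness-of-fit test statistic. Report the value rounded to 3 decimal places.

n = 64; E_i = n·p_i = [16.00, 12.00, 12.00, 4.00, 20.00]
χ² = (10−16.00)²/16.00 + (10−12.00)²/12.00 + (10−12.00)²/12.00 + (21−4.00)²/4.00 + (13−20.00)²/20.00 = 77.6167
df = 4

test statistic = 77.617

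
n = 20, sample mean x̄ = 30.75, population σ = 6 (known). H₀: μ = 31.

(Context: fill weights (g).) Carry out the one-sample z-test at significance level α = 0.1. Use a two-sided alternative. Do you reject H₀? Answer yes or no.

SE = σ/√n = 6/√20 = 1.3416
z = (x̄−μ₀)/SE = (30.75−31)/1.3416 = -0.1863
p-value (two-sided) = 0.85218
At α=0.1: p ≥ α → fail to reject H₀

reject H₀: no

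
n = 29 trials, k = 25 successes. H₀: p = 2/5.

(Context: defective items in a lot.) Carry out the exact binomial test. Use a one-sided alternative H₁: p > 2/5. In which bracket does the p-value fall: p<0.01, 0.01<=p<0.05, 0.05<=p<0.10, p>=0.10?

Exact binomial: n=29, k=25, p₀=2/5=0.4000
P(X≥25) from Σ C(n,i)·p₀^i·(1−p₀)^(n−i)
p-value (one-sided, H₁ greater) = 0.00000
→ bracket: p<0.01

p-value bracket: p<0.01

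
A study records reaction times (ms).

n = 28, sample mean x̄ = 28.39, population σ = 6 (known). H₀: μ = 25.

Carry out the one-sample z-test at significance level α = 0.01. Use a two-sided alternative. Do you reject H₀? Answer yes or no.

SE = σ/√n = 6/√28 = 1.1339
z = (x̄−μ₀)/SE = (28.39−25)/1.1339 = 2.9897
p-value (two-sided) = 0.00279
At α=0.01: p < α → reject H₀

reject H₀: yes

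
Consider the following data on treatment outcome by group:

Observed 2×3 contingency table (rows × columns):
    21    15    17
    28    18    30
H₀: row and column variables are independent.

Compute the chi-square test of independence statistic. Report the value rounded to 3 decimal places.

Row totals [53, 76], col totals [49, 33, 47], n=129
χ² = (21−20.13)²/20.13 + (15−13.56)²/13.56 + (17−19.31)²/19.31 + (28−28.87)²/28.87 + (18−19.44)²/19.44 + (30−27.69)²/27.69 = 0.7929
df = 2

test statistic = 0.793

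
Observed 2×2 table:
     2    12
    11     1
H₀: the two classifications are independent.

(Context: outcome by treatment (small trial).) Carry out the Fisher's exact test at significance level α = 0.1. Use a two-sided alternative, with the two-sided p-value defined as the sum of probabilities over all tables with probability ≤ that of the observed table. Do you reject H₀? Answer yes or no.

reject H₀: yes

Margins: r₁=14, r₂=12, c₁=13, c₂=13, n=26
p_obs = C(14,2)·C(12,11)/C(26,13); sum pmf over tables with pmf ≤ p_obs
p-value (two-sided) = 0.00021
At α=0.1: p < α → reject H₀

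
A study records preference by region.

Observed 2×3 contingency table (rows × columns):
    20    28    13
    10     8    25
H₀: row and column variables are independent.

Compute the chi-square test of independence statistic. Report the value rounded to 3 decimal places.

Row totals [61, 43], col totals [30, 36, 38], n=104
χ² = (20−17.60)²/17.60 + (28−21.12)²/21.12 + (13−22.29)²/22.29 + (10−12.40)²/12.40 + (8−14.88)²/14.88 + (25−15.71)²/15.71 = 15.5854
df = 2

test statistic = 15.585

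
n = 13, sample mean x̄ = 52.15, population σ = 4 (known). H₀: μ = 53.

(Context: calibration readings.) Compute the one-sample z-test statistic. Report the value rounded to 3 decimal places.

SE = σ/√n = 4/√13 = 1.1094
z = (x̄−μ₀)/SE = (52.15−53)/1.1094 = -0.7662

test statistic = -0.766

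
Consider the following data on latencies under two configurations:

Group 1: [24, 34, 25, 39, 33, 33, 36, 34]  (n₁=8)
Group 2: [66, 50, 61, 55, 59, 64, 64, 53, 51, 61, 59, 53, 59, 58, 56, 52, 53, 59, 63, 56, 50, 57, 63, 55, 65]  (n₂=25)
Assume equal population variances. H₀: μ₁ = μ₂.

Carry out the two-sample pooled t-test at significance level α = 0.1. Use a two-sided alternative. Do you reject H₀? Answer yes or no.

reject H₀: yes

x̄₁=32.250, s₁=5.175, n₁=8
x̄₂=57.680, s₂=4.871, n₂=25
s_p² = [7·5.175² + 24·4.871²]/31 = 24.4174
SE = √(s_p²·(1/8+1/25)) = 2.0072
t = (32.250−57.680)/2.0072 = -12.6694
df = 31
p-value (two-sided) = 0.00000
At α=0.1: p < α → reject H₀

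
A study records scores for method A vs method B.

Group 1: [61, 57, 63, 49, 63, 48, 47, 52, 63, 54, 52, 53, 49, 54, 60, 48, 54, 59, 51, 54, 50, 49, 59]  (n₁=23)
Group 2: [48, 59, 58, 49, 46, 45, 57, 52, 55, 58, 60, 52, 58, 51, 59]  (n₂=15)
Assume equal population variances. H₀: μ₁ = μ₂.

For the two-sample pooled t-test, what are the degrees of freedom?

df = n₁ + n₂ − 2 = 23 + 15 − 2 = 36

degrees of freedom = 36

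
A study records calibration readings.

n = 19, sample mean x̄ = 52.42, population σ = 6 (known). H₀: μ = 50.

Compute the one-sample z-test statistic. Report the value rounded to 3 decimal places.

SE = σ/√n = 6/√19 = 1.3765
z = (x̄−μ₀)/SE = (52.42−50)/1.3765 = 1.7581

test statistic = 1.758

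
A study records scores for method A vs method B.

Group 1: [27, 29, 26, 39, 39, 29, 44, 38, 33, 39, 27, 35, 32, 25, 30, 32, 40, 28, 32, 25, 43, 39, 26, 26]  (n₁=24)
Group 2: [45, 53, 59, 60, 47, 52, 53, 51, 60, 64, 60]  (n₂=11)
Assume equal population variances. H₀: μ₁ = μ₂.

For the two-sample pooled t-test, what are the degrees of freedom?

degrees of freedom = 33

df = n₁ + n₂ − 2 = 24 + 11 − 2 = 33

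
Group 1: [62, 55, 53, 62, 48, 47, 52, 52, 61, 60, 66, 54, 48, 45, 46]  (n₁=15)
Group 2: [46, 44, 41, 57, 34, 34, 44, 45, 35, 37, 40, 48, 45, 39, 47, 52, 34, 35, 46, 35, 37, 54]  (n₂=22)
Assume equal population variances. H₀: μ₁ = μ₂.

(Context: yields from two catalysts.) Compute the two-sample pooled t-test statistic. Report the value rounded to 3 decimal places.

test statistic = 5.193

x̄₁=54.067, s₁=6.724, n₁=15
x̄₂=42.227, s₂=6.866, n₂=22
s_p² = [14·6.724² + 21·6.866²]/35 = 46.3656
SE = √(s_p²·(1/15+1/22)) = 2.2800
t = (54.067−42.227)/2.2800 = 5.1926
df = 35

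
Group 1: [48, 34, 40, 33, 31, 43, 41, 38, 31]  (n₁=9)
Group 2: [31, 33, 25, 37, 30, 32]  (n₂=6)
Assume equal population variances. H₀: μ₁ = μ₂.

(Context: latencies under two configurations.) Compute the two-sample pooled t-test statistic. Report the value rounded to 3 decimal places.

test statistic = 2.305

x̄₁=37.667, s₁=5.874, n₁=9
x̄₂=31.333, s₂=3.933, n₂=6
s_p² = [8·5.874² + 5·3.933²]/13 = 27.1795
SE = √(s_p²·(1/9+1/6)) = 2.7477
t = (37.667−31.333)/2.7477 = 2.3050
df = 13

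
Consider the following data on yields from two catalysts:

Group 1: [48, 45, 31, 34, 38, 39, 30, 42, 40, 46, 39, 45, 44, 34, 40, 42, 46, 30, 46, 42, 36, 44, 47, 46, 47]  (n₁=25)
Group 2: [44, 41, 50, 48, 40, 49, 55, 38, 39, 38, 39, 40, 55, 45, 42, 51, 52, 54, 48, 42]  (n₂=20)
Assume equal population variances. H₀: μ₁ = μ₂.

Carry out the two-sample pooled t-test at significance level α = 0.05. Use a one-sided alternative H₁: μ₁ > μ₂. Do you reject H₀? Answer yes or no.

reject H₀: no

x̄₁=40.840, s₁=5.618, n₁=25
x̄₂=45.500, s₂=5.960, n₂=20
s_p² = [24·5.618² + 19·5.960²]/43 = 33.3107
SE = √(s_p²·(1/25+1/20)) = 1.7315
t = (40.840−45.500)/1.7315 = -2.6914
df = 43
p-value (one-sided, H₁ greater) = 0.99495
At α=0.05: p ≥ α → fail to reject H₀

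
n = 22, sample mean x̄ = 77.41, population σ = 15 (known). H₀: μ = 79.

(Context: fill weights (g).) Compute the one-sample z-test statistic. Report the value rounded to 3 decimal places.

test statistic = -0.497

SE = σ/√n = 15/√22 = 3.1980
z = (x̄−μ₀)/SE = (77.41−79)/3.1980 = -0.4972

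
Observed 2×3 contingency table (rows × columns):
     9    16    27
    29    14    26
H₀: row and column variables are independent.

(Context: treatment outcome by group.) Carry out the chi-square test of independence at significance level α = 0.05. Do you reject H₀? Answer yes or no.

reject H₀: yes

Row totals [52, 69], col totals [38, 30, 53], n=121
χ² = (9−16.33)²/16.33 + (16−12.89)²/12.89 + (27−22.78)²/22.78 + (29−21.67)²/21.67 + (14−17.11)²/17.11 + (26−30.22)²/30.22 = 8.4570
df = 2
p-value (upper-tail) = 0.01457
At α=0.05: p < α → reject H₀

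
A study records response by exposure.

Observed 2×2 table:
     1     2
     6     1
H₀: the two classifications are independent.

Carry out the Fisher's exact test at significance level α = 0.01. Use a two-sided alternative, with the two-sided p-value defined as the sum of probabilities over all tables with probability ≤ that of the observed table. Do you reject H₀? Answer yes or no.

Margins: r₁=3, r₂=7, c₁=7, c₂=3, n=10
p_obs = C(3,1)·C(7,6)/C(10,7); sum pmf over tables with pmf ≤ p_obs
p-value (two-sided) = 0.18333
At α=0.01: p ≥ α → fail to reject H₀

reject H₀: no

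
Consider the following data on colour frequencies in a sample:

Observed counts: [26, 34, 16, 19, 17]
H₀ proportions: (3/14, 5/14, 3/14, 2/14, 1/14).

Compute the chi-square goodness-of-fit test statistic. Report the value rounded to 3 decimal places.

n = 112; E_i = n·p_i = [24.00, 40.00, 24.00, 16.00, 8.00]
χ² = (26−24.00)²/24.00 + (34−40.00)²/40.00 + (16−24.00)²/24.00 + (19−16.00)²/16.00 + (17−8.00)²/8.00 = 14.4208
df = 4

test statistic = 14.421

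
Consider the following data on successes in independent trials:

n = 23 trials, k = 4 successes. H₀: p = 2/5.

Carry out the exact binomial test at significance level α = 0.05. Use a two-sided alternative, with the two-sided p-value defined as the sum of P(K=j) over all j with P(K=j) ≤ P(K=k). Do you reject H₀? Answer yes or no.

reject H₀: yes

Exact binomial: n=23, k=4, p₀=2/5=0.4000
P(X=j) = C(n,j)·p₀^j·(1−p₀)^(n−j); p = Σ P(X=j) over j with P(X=j) ≤ P(X=4)
p-value (two-sided) = 0.03179
At α=0.05: p < α → reject H₀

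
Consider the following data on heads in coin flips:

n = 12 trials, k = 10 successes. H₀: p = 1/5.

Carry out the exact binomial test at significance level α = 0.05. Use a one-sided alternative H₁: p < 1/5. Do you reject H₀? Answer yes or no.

Exact binomial: n=12, k=10, p₀=1/5=0.2000
P(X≤10) from Σ C(n,i)·p₀^i·(1−p₀)^(n−i)
p-value (one-sided, H₁ less) = 1.00000
At α=0.05: p ≥ α → fail to reject H₀

reject H₀: no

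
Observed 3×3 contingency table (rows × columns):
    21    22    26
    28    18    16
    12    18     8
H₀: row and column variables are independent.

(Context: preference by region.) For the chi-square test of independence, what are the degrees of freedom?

df = (r−1)(c−1) = (3−1)·(3−1) = 4

degrees of freedom = 4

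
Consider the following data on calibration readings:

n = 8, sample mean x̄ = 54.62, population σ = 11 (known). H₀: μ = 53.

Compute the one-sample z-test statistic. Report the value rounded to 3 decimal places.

SE = σ/√n = 11/√8 = 3.8891
z = (x̄−μ₀)/SE = (54.62−53)/3.8891 = 0.4166

test statistic = 0.417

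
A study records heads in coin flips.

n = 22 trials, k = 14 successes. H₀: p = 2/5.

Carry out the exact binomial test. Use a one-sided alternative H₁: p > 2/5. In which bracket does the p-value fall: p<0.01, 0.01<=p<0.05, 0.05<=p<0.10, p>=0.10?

Exact binomial: n=22, k=14, p₀=2/5=0.4000
P(X≥14) from Σ C(n,i)·p₀^i·(1−p₀)^(n−i)
p-value (one-sided, H₁ greater) = 0.02147
→ bracket: 0.01<=p<0.05

p-value bracket: 0.01<=p<0.05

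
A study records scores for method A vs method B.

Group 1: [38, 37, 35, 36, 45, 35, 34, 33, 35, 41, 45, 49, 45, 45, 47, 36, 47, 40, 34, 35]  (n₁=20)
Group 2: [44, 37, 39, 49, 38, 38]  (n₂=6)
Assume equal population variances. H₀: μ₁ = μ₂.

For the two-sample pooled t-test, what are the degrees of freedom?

df = n₁ + n₂ − 2 = 20 + 6 − 2 = 24

degrees of freedom = 24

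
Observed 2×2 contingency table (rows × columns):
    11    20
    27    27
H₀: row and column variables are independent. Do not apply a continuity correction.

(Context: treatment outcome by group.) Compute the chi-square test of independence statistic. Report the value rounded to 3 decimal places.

Row totals [31, 54], col totals [38, 47], n=85
χ² = (11−13.86)²/13.86 + (20−17.14)²/17.14 + (27−24.14)²/24.14 + (27−29.86)²/29.86 = 1.6788
df = 1

test statistic = 1.679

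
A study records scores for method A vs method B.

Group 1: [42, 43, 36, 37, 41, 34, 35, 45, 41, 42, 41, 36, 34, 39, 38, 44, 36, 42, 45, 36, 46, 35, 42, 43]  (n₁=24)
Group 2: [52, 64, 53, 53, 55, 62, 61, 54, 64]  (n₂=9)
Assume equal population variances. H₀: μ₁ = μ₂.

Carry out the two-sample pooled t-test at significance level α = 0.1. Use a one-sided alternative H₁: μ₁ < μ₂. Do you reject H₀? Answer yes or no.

x̄₁=39.708, s₁=3.828, n₁=24
x̄₂=57.556, s₂=5.077, n₂=9
s_p² = [23·3.828² + 8·5.077²]/31 = 17.5220
SE = √(s_p²·(1/24+1/9)) = 1.6361
t = (39.708−57.556)/1.6361 = -10.9081
df = 31
p-value (one-sided, H₁ less) = 0.00000
At α=0.1: p < α → reject H₀

reject H₀: yes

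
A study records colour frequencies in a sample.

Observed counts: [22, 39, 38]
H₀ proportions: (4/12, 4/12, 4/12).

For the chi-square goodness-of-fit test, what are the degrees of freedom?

degrees of freedom = 2

df = k − 1 = 3 − 1 = 2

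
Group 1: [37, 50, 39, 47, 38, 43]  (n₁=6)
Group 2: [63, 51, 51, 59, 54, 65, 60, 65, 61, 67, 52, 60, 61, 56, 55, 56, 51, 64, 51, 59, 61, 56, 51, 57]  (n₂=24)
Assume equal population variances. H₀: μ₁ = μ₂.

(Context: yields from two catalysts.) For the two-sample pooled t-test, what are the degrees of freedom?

df = n₁ + n₂ − 2 = 6 + 24 − 2 = 28

degrees of freedom = 28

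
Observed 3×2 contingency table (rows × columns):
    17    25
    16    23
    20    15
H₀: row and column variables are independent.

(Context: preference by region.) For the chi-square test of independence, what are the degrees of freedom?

degrees of freedom = 2

df = (r−1)(c−1) = (3−1)·(2−1) = 2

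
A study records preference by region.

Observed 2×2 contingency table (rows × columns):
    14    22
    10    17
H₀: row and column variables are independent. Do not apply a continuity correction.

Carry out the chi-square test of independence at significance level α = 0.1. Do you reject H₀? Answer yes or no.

reject H₀: no

Row totals [36, 27], col totals [24, 39], n=63
χ² = (14−13.71)²/13.71 + (22−22.29)²/22.29 + (10−10.29)²/10.29 + (17−16.71)²/16.71 = 0.0224
df = 1
p-value (upper-tail) = 0.88093
At α=0.1: p ≥ α → fail to reject H₀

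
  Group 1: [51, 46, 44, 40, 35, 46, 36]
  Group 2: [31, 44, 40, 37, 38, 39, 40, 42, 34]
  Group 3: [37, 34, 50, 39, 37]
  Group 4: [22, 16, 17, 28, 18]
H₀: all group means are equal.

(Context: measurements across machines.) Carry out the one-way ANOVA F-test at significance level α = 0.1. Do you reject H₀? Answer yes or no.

reject H₀: yes

Group means [42.57, 38.33, 39.40, 20.20], grand mean 36.192
SSB = Σnᵢ(x̄ᵢ−x̄)² = 1656.324; SSW = ΣΣ(x−x̄ᵢ)² = 579.714
MSB = 1656.324/3 = 552.1081; MSW = 579.714/22 = 26.3506
F = MSB/MSW = 20.9524
df = (3, 22)
p-value (upper-tail) = 0.00000
At α=0.1: p < α → reject H₀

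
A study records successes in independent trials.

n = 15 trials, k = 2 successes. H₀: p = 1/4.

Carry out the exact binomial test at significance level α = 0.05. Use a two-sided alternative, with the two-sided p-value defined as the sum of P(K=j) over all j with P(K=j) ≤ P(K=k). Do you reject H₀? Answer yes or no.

reject H₀: no

Exact binomial: n=15, k=2, p₀=1/4=0.2500
P(X=j) = C(n,j)·p₀^j·(1−p₀)^(n−j); p = Σ P(X=j) over j with P(X=j) ≤ P(X=2)
p-value (two-sided) = 0.38446
At α=0.05: p ≥ α → fail to reject H₀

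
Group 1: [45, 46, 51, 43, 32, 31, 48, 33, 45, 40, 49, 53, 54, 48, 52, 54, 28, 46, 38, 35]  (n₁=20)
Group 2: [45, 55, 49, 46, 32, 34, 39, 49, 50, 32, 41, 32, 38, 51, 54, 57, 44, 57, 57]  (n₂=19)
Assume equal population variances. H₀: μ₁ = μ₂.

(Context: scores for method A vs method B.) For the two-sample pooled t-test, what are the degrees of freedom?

df = n₁ + n₂ − 2 = 20 + 19 − 2 = 37

degrees of freedom = 37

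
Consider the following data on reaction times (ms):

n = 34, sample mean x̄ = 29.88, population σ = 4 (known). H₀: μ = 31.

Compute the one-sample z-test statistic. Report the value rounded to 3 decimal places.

test statistic = -1.633

SE = σ/√n = 4/√34 = 0.6860
z = (x̄−μ₀)/SE = (29.88−31)/0.6860 = -1.6327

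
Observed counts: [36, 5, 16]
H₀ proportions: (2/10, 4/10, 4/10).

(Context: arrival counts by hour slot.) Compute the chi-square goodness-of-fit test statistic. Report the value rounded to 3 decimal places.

test statistic = 69.009

n = 57; E_i = n·p_i = [11.40, 22.80, 22.80]
χ² = (36−11.40)²/11.40 + (5−22.80)²/22.80 + (16−22.80)²/22.80 = 69.0088
df = 2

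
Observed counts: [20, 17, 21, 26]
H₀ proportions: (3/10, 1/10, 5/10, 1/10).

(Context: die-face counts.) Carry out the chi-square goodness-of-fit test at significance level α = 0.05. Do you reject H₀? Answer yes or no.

reject H₀: yes

n = 84; E_i = n·p_i = [25.20, 8.40, 42.00, 8.40]
χ² = (20−25.20)²/25.20 + (17−8.40)²/8.40 + (21−42.00)²/42.00 + (26−8.40)²/8.40 = 57.2540
df = 3
p-value (upper-tail) = 0.00000
At α=0.05: p < α → reject H₀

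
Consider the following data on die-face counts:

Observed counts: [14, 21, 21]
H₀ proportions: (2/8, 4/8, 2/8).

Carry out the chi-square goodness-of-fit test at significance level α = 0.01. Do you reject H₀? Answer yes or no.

reject H₀: no

n = 56; E_i = n·p_i = [14.00, 28.00, 14.00]
χ² = (14−14.00)²/14.00 + (21−28.00)²/28.00 + (21−14.00)²/14.00 = 5.2500
df = 2
p-value (upper-tail) = 0.07244
At α=0.01: p ≥ α → fail to reject H₀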